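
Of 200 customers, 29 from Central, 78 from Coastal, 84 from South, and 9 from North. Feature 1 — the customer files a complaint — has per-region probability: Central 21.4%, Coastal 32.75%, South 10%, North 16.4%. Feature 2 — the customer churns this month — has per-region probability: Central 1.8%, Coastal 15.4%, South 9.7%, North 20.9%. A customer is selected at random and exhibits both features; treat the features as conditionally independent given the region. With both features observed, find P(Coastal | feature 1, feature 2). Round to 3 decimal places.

Compute prior × likelihood for every hypothesis:
  Central: 0.145 × 0.214 × 0.018 = 0.00055854
  Coastal: 0.39 × 0.3275 × 0.154 = 0.01966965
  South: 0.42 × 0.1 × 0.097 = 0.004074
  North: 0.045 × 0.164 × 0.209 = 0.00154242
Normalizing constant = 0.02584461.
P(Coastal | evidence) = 0.01966965 / 0.02584461 ≈ 0.761.

0.761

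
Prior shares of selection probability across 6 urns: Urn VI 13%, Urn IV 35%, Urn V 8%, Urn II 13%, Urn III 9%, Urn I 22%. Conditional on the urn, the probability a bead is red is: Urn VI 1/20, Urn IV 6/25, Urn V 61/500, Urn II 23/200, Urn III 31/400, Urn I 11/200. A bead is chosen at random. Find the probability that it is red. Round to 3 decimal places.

By Bayes' rule, posterior ∝ prior × likelihood:
  Urn VI: 0.13 × 0.05 = 0.0065
  Urn IV: 0.35 × 0.24 = 0.084
  Urn V: 0.08 × 0.122 = 0.00976
  Urn II: 0.13 × 0.115 = 0.01495
  Urn III: 0.09 × 0.0775 = 0.006975
  Urn I: 0.22 × 0.055 = 0.0121
P(red) = 0.0065 + 0.084 + 0.00976 + 0.01495 + 0.006975 + 0.0121 = 0.134285 → 0.134.

0.134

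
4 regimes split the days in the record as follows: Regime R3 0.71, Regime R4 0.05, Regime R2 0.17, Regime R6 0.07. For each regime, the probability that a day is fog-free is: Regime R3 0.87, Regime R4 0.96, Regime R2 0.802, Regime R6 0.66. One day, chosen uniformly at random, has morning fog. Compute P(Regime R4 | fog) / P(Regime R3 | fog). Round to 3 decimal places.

0.022

Taking complements, P(fog | each) = Regime R3 0.13, Regime R4 0.04, Regime R2 0.198, Regime R6 0.34.
Compute prior × likelihood for every hypothesis:
  Regime R3: 0.71 × 0.13 = 0.0923
  Regime R4: 0.05 × 0.04 = 0.002
  Regime R2: 0.17 × 0.198 = 0.03366
  Regime R6: 0.07 × 0.34 = 0.0238
Normalizing constant = 0.15176.
The ratio is 0.002 / 0.0923 (the normalizer cancels) = 0.022.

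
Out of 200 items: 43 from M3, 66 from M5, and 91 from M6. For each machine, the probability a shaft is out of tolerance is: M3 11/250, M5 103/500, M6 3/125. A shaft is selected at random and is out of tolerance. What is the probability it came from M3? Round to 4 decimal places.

Unnormalized posteriors (prior × likelihood):
  M3: 0.215 × 0.044 = 0.00946
  M5: 0.33 × 0.206 = 0.06798
  M6: 0.455 × 0.024 = 0.01092
Sum = 0.08836.
P(M3 | evidence) = 0.00946 / 0.08836 ≈ 0.1071.

0.1071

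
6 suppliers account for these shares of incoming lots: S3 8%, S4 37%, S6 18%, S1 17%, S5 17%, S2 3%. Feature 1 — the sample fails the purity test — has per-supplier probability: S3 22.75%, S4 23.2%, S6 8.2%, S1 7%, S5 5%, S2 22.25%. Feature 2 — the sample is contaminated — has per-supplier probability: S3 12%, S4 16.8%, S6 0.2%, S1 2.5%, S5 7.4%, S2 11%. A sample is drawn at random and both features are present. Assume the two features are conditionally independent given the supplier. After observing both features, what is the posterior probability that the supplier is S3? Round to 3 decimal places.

Unnormalized posteriors (prior × likelihood):
  S3: 0.08 × 0.2275 × 0.12 = 0.002184
  S4: 0.37 × 0.232 × 0.168 = 0.01442112
  S6: 0.18 × 0.082 × 0.002 = 0.00002952
  S1: 0.17 × 0.07 × 0.025 = 0.0002975
  S5: 0.17 × 0.05 × 0.074 = 0.000629
  S2: 0.03 × 0.2225 × 0.11 = 0.00073425
Sum = 0.01829539.
P(S3 | evidence) = 0.002184 / 0.01829539 ≈ 0.119.

0.119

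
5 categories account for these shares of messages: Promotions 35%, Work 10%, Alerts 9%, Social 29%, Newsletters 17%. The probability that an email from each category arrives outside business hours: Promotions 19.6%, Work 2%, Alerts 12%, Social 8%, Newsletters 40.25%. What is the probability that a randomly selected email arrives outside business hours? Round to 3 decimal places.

0.173

Unnormalized posteriors (prior × likelihood):
  Promotions: 0.35 × 0.196 = 0.0686
  Work: 0.1 × 0.02 = 0.002
  Alerts: 0.09 × 0.12 = 0.0108
  Social: 0.29 × 0.08 = 0.0232
  Newsletters: 0.17 × 0.4025 = 0.068425
P(off-hours) = 0.0686 + 0.002 + 0.0108 + 0.0232 + 0.068425 = 0.173025 → 0.173.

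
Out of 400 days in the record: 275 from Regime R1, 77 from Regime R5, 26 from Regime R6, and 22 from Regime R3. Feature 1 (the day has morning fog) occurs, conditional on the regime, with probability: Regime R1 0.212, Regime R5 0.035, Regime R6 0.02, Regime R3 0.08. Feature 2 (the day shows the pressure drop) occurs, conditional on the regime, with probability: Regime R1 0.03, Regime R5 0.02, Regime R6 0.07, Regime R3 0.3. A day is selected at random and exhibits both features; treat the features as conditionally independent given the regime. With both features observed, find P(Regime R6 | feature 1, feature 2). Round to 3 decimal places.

0.015

Prior × likelihood for each hypothesis:
  Regime R1: 0.6875 × 0.212 × 0.03 = 0.0043725
  Regime R5: 0.1925 × 0.035 × 0.02 = 0.00013475
  Regime R6: 0.065 × 0.02 × 0.07 = 0.000091
  Regime R3: 0.055 × 0.08 × 0.3 = 0.00132
Sum = 0.00591825.
P(Regime R6 | evidence) = 0.000091 / 0.00591825 ≈ 0.015.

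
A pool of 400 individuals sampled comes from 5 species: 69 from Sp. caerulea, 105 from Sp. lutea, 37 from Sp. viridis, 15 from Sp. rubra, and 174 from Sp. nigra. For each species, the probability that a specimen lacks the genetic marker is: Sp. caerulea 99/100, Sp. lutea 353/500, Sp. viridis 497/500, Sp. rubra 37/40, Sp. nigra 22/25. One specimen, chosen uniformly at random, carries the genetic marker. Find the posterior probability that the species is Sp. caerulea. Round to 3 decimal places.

0.013

Taking complements, P(marker | each) = Sp. caerulea 0.01, Sp. lutea 0.294, Sp. viridis 0.006, Sp. rubra 0.075, Sp. nigra 0.12.
Compute prior × likelihood for every hypothesis:
  Sp. caerulea: 0.1725 × 0.01 = 0.001725
  Sp. lutea: 0.2625 × 0.294 = 0.077175
  Sp. viridis: 0.0925 × 0.006 = 0.000555
  Sp. rubra: 0.0375 × 0.075 = 0.0028125
  Sp. nigra: 0.435 × 0.12 = 0.0522
Sum = 0.1344675.
P(Sp. caerulea | evidence) = 0.001725 / 0.1344675 ≈ 0.013.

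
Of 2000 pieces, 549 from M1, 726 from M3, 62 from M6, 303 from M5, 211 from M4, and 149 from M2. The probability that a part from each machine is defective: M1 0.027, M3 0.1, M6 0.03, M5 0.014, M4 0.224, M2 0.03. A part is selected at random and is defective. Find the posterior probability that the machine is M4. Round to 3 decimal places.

0.325

By Bayes' rule, posterior ∝ prior × likelihood:
  M1: 0.2745 × 0.027 = 0.0074115
  M3: 0.363 × 0.1 = 0.0363
  M6: 0.031 × 0.03 = 0.00093
  M5: 0.1515 × 0.014 = 0.002121
  M4: 0.1055 × 0.224 = 0.023632
  M2: 0.0745 × 0.03 = 0.002235
Total = 0.0726295.
P(M4 | evidence) = 0.023632 / 0.0726295 ≈ 0.325.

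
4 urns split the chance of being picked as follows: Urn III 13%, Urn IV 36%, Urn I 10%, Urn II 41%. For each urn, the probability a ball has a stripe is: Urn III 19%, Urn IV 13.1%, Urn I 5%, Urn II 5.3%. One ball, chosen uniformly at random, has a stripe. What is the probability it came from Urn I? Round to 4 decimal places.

Prior × likelihood for each hypothesis:
  Urn III: 0.13 × 0.19 = 0.0247
  Urn IV: 0.36 × 0.131 = 0.04716
  Urn I: 0.1 × 0.05 = 0.005
  Urn II: 0.41 × 0.053 = 0.02173
Normalizing constant = 0.09859.
P(Urn I | evidence) = 0.005 / 0.09859 ≈ 0.0507.

0.0507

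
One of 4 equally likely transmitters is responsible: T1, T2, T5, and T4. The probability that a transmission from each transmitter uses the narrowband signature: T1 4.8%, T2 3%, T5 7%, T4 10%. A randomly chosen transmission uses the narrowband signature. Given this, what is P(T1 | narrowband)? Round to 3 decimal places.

With a uniform prior (1/4 each), posterior ∝ likelihood:
  T1: 0.048
  T2: 0.03
  T5: 0.07
  T4: 0.1
Normalizing constant = 0.248.
P(T1 | evidence) = 0.048 / 0.248 ≈ 0.194.

0.194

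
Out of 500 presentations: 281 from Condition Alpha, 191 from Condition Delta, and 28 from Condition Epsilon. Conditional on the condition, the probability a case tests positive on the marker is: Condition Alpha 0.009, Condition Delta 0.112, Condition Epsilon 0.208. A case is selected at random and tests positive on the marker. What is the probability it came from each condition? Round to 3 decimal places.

Condition Alpha 0.085, Condition Delta 0.719, Condition Epsilon 0.196

Prior × likelihood for each hypothesis:
  Condition Alpha: 0.562 × 0.009 = 0.005058
  Condition Delta: 0.382 × 0.112 = 0.042784
  Condition Epsilon: 0.056 × 0.208 = 0.011648
Normalizing constant = 0.05949.
P(Condition Alpha | marker-positive) = 0.005058/0.05949 ≈ 0.085
P(Condition Delta | marker-positive) = 0.042784/0.05949 ≈ 0.719
P(Condition Epsilon | marker-positive) = 0.011648/0.05949 ≈ 0.196
(Check: 0.085+0.719+0.196 = 1.000.)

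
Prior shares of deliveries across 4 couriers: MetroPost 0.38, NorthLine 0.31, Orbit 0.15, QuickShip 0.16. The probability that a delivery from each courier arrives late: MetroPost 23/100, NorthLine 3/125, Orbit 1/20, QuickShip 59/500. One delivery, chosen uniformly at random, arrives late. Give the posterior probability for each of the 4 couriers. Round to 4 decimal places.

MetroPost 0.7210, NorthLine 0.0614, Orbit 0.0619, QuickShip 0.1557

Prior × likelihood for each hypothesis:
  MetroPost: 0.38 × 0.23 = 0.0874
  NorthLine: 0.31 × 0.024 = 0.00744
  Orbit: 0.15 × 0.05 = 0.0075
  QuickShip: 0.16 × 0.118 = 0.01888
Normalizing constant = 0.12122.
P(MetroPost | late) = 0.0874/0.12122 ≈ 0.7210
P(NorthLine | late) = 0.00744/0.12122 ≈ 0.0614
P(Orbit | late) = 0.0075/0.12122 ≈ 0.0619
P(QuickShip | late) = 0.01888/0.12122 ≈ 0.1557
(Check: 0.7210+0.0614+0.0619+0.1557 = 1.0000.)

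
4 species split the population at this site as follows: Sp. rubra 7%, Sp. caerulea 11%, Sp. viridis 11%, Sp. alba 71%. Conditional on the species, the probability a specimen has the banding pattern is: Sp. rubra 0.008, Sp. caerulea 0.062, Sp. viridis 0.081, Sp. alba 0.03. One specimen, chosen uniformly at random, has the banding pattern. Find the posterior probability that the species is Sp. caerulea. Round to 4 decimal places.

Unnormalized posteriors (prior × likelihood):
  Sp. rubra: 0.07 × 0.008 = 0.00056
  Sp. caerulea: 0.11 × 0.062 = 0.00682
  Sp. viridis: 0.11 × 0.081 = 0.00891
  Sp. alba: 0.71 × 0.03 = 0.0213
Sum = 0.03759.
P(Sp. caerulea | evidence) = 0.00682 / 0.03759 ≈ 0.1814.

0.1814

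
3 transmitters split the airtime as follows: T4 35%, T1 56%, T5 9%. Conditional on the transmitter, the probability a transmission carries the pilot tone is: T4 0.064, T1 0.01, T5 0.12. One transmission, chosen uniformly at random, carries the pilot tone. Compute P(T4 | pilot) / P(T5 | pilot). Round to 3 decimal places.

Compute prior × likelihood for every hypothesis:
  T4: 0.35 × 0.064 = 0.0224
  T1: 0.56 × 0.01 = 0.0056
  T5: 0.09 × 0.12 = 0.0108
Normalizing constant = 0.0388.
The ratio is 0.0224 / 0.0108 (the normalizer cancels) = 2.074.

2.074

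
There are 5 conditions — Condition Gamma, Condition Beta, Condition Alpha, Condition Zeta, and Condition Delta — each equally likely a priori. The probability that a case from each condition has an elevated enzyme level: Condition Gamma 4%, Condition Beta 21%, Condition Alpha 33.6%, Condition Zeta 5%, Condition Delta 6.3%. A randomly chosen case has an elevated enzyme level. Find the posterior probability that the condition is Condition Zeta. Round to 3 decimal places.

With a uniform prior (1/5 each), posterior ∝ likelihood:
  Condition Gamma: 0.04
  Condition Beta: 0.21
  Condition Alpha: 0.336
  Condition Zeta: 0.05
  Condition Delta: 0.063
Sum = 0.699.
P(Condition Zeta | evidence) = 0.05 / 0.699 ≈ 0.072.

0.072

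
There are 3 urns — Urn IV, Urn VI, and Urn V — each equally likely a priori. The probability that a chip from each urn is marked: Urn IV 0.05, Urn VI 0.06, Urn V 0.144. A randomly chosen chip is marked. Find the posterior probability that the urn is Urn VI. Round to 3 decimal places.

0.236

Since the prior is uniform, the posterior is proportional to the likelihood:
  Urn IV: 0.05
  Urn VI: 0.06
  Urn V: 0.144
Sum = 0.254.
P(Urn VI | evidence) = 0.06 / 0.254 ≈ 0.236.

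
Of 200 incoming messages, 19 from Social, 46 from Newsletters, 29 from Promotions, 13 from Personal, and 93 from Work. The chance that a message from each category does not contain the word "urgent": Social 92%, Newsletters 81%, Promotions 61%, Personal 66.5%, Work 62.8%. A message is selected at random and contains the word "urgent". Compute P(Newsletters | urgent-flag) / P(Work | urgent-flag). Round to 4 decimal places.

Taking complements, P(urgent-flag | each) = Social 0.08, Newsletters 0.19, Promotions 0.39, Personal 0.335, Work 0.372.
By Bayes' rule, posterior ∝ prior × likelihood:
  Social: 0.095 × 0.08 = 0.0076
  Newsletters: 0.23 × 0.19 = 0.0437
  Promotions: 0.145 × 0.39 = 0.05655
  Personal: 0.065 × 0.335 = 0.021775
  Work: 0.465 × 0.372 = 0.17298
Total = 0.302605.
The ratio is 0.0437 / 0.17298 (the normalizer cancels) = 0.2526.

0.2526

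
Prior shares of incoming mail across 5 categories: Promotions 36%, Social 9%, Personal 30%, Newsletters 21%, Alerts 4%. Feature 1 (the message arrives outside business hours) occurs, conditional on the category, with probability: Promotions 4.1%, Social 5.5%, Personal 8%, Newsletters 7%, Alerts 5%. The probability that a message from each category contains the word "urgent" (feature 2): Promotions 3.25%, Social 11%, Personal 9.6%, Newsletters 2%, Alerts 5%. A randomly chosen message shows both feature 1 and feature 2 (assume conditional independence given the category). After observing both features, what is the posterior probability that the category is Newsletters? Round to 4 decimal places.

Prior × likelihood for each hypothesis:
  Promotions: 0.36 × 0.041 × 0.0325 = 0.0004797
  Social: 0.09 × 0.055 × 0.11 = 0.0005445
  Personal: 0.3 × 0.08 × 0.096 = 0.002304
  Newsletters: 0.21 × 0.07 × 0.02 = 0.000294
  Alerts: 0.04 × 0.05 × 0.05 = 0.0001
Sum = 0.0037222.
P(Newsletters | evidence) = 0.000294 / 0.0037222 ≈ 0.0790.

0.0790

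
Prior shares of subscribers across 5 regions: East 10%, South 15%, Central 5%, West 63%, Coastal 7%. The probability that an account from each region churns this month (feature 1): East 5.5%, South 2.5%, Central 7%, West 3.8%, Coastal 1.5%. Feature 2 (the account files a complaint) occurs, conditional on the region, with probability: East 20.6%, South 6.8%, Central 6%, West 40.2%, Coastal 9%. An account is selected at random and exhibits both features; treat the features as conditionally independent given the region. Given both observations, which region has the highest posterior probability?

Prior × likelihood for each hypothesis:
  East: 0.1 × 0.055 × 0.206 = 0.001133
  South: 0.15 × 0.025 × 0.068 = 0.000255
  Central: 0.05 × 0.07 × 0.06 = 0.00021
  West: 0.63 × 0.038 × 0.402 = 0.00962388
  Coastal: 0.07 × 0.015 × 0.09 = 0.0000945
Total = 0.01131638.
Largest term belongs to West, so West is most probable.

West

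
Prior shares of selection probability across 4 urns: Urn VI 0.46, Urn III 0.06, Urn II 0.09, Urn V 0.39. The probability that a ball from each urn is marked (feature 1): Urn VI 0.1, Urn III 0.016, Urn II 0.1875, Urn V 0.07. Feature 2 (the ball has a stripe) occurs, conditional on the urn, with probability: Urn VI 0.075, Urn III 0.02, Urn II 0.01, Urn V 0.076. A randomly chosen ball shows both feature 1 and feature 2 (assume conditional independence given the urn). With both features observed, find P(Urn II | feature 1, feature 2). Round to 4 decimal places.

By Bayes' rule, posterior ∝ prior × likelihood:
  Urn VI: 0.46 × 0.1 × 0.075 = 0.00345
  Urn III: 0.06 × 0.016 × 0.02 = 0.0000192
  Urn II: 0.09 × 0.1875 × 0.01 = 0.00016875
  Urn V: 0.39 × 0.07 × 0.076 = 0.0020748
Total = 0.00571275.
P(Urn II | evidence) = 0.00016875 / 0.00571275 ≈ 0.0295.

0.0295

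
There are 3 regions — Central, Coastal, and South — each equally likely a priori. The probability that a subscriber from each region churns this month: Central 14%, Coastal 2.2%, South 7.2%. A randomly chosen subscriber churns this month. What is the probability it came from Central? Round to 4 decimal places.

0.5983

With a uniform prior (1/3 each), posterior ∝ likelihood:
  Central: 0.14
  Coastal: 0.022
  South: 0.072
Total = 0.234.
P(Central | evidence) = 0.14 / 0.234 ≈ 0.5983.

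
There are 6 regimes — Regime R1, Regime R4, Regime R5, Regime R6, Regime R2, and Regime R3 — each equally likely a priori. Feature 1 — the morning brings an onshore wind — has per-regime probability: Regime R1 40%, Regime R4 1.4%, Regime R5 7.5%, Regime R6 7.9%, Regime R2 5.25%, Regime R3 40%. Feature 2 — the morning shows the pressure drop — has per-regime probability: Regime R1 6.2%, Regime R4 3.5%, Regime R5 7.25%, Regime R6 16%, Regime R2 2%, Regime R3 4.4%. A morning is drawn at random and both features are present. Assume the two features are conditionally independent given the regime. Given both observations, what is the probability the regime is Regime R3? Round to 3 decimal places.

With a uniform prior (1/6 each), posterior ∝ likelihood:
  Regime R1: 0.4 × 0.062 = 0.0248
  Regime R4: 0.014 × 0.035 = 0.00049
  Regime R5: 0.075 × 0.0725 = 0.0054375
  Regime R6: 0.079 × 0.16 = 0.01264
  Regime R2: 0.0525 × 0.02 = 0.00105
  Regime R3: 0.4 × 0.044 = 0.0176
Total = 0.0620175.
P(Regime R3 | evidence) = 0.0176 / 0.0620175 ≈ 0.284.

0.284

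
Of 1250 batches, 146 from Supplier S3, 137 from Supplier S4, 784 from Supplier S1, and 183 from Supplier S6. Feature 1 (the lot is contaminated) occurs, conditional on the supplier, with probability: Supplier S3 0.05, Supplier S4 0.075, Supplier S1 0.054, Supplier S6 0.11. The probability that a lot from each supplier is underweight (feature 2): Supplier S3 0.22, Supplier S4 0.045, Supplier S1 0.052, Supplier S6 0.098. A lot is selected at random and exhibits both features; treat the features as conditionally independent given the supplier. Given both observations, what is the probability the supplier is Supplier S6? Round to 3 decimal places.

By Bayes' rule, posterior ∝ prior × likelihood:
  Supplier S3: 0.1168 × 0.05 × 0.22 = 0.0012848
  Supplier S4: 0.1096 × 0.075 × 0.045 = 0.0003699
  Supplier S1: 0.6272 × 0.054 × 0.052 = 0.0017611776
  Supplier S6: 0.1464 × 0.11 × 0.098 = 0.001578192
Normalizing constant = 0.0049940696.
P(Supplier S6 | evidence) = 0.001578192 / 0.0049940696 ≈ 0.316.

0.316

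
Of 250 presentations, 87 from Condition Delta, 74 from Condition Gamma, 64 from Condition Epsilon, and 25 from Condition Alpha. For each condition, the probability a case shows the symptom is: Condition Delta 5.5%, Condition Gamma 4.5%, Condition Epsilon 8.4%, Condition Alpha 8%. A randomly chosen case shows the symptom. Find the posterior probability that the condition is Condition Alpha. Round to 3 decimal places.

Compute prior × likelihood for every hypothesis:
  Condition Delta: 0.348 × 0.055 = 0.01914
  Condition Gamma: 0.296 × 0.045 = 0.01332
  Condition Epsilon: 0.256 × 0.084 = 0.021504
  Condition Alpha: 0.1 × 0.08 = 0.008
Sum = 0.061964.
P(Condition Alpha | evidence) = 0.008 / 0.061964 ≈ 0.129.

0.129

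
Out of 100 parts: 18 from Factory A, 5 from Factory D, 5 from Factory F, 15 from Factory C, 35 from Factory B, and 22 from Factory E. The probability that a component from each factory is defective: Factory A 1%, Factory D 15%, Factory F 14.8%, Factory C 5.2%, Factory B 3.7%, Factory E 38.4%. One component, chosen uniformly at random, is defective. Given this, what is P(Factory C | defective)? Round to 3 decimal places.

Prior × likelihood for each hypothesis:
  Factory A: 0.18 × 0.01 = 0.0018
  Factory D: 0.05 × 0.15 = 0.0075
  Factory F: 0.05 × 0.148 = 0.0074
  Factory C: 0.15 × 0.052 = 0.0078
  Factory B: 0.35 × 0.037 = 0.01295
  Factory E: 0.22 × 0.384 = 0.08448
Normalizing constant = 0.12193.
P(Factory C | evidence) = 0.0078 / 0.12193 ≈ 0.064.

0.064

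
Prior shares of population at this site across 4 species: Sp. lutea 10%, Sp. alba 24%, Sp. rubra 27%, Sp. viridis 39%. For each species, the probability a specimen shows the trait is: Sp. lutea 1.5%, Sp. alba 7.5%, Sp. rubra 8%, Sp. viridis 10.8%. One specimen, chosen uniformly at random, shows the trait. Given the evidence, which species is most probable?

Prior × likelihood for each hypothesis:
  Sp. lutea: 0.1 × 0.015 = 0.0015
  Sp. alba: 0.24 × 0.075 = 0.018
  Sp. rubra: 0.27 × 0.08 = 0.0216
  Sp. viridis: 0.39 × 0.108 = 0.04212
Sum = 0.08322.
Largest term belongs to Sp. viridis, so Sp. viridis is most probable.

Sp. viridis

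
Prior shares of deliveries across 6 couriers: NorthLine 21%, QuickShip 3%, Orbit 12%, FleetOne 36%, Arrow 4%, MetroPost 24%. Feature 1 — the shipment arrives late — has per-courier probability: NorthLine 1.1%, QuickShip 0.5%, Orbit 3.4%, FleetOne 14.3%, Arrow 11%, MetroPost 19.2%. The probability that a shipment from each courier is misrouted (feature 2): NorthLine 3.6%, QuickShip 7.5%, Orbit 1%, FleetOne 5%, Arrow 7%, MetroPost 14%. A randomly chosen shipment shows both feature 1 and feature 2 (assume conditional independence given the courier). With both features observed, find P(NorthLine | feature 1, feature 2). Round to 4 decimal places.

Prior × likelihood for each hypothesis:
  NorthLine: 0.21 × 0.011 × 0.036 = 0.00008316
  QuickShip: 0.03 × 0.005 × 0.075 = 0.00001125
  Orbit: 0.12 × 0.034 × 0.01 = 0.0000408
  FleetOne: 0.36 × 0.143 × 0.05 = 0.002574
  Arrow: 0.04 × 0.11 × 0.07 = 0.000308
  MetroPost: 0.24 × 0.192 × 0.14 = 0.0064512
Sum = 0.00946841.
P(NorthLine | evidence) = 0.00008316 / 0.00946841 ≈ 0.0088.

0.0088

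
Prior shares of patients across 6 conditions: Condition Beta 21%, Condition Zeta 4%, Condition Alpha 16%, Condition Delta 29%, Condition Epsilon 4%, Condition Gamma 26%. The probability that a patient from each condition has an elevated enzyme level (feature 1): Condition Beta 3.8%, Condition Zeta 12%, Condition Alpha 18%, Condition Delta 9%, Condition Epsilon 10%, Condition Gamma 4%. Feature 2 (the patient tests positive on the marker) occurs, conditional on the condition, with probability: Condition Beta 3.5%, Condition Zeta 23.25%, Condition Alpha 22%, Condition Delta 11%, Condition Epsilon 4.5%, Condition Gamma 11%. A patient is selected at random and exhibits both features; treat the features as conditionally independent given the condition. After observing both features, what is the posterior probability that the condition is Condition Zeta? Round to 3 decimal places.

0.094

Unnormalized posteriors (prior × likelihood):
  Condition Beta: 0.21 × 0.038 × 0.035 = 0.0002793
  Condition Zeta: 0.04 × 0.12 × 0.2325 = 0.001116
  Condition Alpha: 0.16 × 0.18 × 0.22 = 0.006336
  Condition Delta: 0.29 × 0.09 × 0.11 = 0.002871
  Condition Epsilon: 0.04 × 0.1 × 0.045 = 0.00018
  Condition Gamma: 0.26 × 0.04 × 0.11 = 0.001144
Normalizing constant = 0.0119263.
P(Condition Zeta | evidence) = 0.001116 / 0.0119263 ≈ 0.094.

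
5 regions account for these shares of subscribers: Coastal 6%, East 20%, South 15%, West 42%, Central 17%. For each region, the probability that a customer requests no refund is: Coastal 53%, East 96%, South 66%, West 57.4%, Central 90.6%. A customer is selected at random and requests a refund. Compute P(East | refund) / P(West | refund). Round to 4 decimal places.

0.0447

Taking complements, P(refund | each) = Coastal 0.47, East 0.04, South 0.34, West 0.426, Central 0.094.
Unnormalized posteriors (prior × likelihood):
  Coastal: 0.06 × 0.47 = 0.0282
  East: 0.2 × 0.04 = 0.008
  South: 0.15 × 0.34 = 0.051
  West: 0.42 × 0.426 = 0.17892
  Central: 0.17 × 0.094 = 0.01598
Sum = 0.2821.
The ratio is 0.008 / 0.17892 (the normalizer cancels) = 0.0447.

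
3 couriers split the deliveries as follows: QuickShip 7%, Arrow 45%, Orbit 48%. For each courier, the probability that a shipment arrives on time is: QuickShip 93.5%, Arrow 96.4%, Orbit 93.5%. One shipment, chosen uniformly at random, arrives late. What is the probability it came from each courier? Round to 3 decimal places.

Taking complements, P(late | each) = QuickShip 0.065, Arrow 0.036, Orbit 0.065.
Compute prior × likelihood for every hypothesis:
  QuickShip: 0.07 × 0.065 = 0.00455
  Arrow: 0.45 × 0.036 = 0.0162
  Orbit: 0.48 × 0.065 = 0.0312
Sum = 0.05195.
P(QuickShip | late) = 0.00455/0.05195 ≈ 0.088
P(Arrow | late) = 0.0162/0.05195 ≈ 0.312
P(Orbit | late) = 0.0312/0.05195 ≈ 0.601

QuickShip 0.088, Arrow 0.312, Orbit 0.601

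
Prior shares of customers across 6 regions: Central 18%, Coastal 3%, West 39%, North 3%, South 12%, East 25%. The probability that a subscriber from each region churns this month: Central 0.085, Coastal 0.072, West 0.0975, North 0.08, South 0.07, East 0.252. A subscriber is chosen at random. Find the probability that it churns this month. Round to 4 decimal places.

Compute prior × likelihood for every hypothesis:
  Central: 0.18 × 0.085 = 0.0153
  Coastal: 0.03 × 0.072 = 0.00216
  West: 0.39 × 0.0975 = 0.038025
  North: 0.03 × 0.08 = 0.0024
  South: 0.12 × 0.07 = 0.0084
  East: 0.25 × 0.252 = 0.063
P(churn) = 0.0153 + 0.00216 + 0.038025 + 0.0024 + 0.0084 + 0.063 = 0.129285 → 0.1293.

0.1293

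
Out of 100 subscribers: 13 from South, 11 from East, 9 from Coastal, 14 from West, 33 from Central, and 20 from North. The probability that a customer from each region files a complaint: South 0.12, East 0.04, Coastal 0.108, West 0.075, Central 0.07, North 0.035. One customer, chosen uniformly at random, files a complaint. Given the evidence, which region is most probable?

Central

Compute prior × likelihood for every hypothesis:
  South: 0.13 × 0.12 = 0.0156
  East: 0.11 × 0.04 = 0.0044
  Coastal: 0.09 × 0.108 = 0.00972
  West: 0.14 × 0.075 = 0.0105
  Central: 0.33 × 0.07 = 0.0231
  North: 0.2 × 0.035 = 0.007
Total = 0.07032.
Largest term belongs to Central, so Central is most probable.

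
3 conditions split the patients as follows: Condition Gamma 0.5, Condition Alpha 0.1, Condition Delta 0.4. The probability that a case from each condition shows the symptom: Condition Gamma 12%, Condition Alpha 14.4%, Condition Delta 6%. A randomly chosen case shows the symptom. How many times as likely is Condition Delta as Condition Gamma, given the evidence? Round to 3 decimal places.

0.400

Prior × likelihood for each hypothesis:
  Condition Gamma: 0.5 × 0.12 = 0.06
  Condition Alpha: 0.1 × 0.144 = 0.0144
  Condition Delta: 0.4 × 0.06 = 0.024
Normalizing constant = 0.0984.
The ratio is 0.024 / 0.06 (the normalizer cancels) = 0.400.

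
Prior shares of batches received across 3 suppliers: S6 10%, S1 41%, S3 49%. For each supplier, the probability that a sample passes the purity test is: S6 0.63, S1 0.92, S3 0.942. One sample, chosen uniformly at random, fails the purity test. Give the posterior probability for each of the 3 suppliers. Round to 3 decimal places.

Taking complements, P(off-spec | each) = S6 0.37, S1 0.08, S3 0.058.
By Bayes' rule, posterior ∝ prior × likelihood:
  S6: 0.1 × 0.37 = 0.037
  S1: 0.41 × 0.08 = 0.0328
  S3: 0.49 × 0.058 = 0.02842
Normalizing constant = 0.09822.
P(S6 | off-spec) = 0.037/0.09822 ≈ 0.377
P(S1 | off-spec) = 0.0328/0.09822 ≈ 0.334
P(S3 | off-spec) = 0.02842/0.09822 ≈ 0.289

S6 0.377, S1 0.334, S3 0.289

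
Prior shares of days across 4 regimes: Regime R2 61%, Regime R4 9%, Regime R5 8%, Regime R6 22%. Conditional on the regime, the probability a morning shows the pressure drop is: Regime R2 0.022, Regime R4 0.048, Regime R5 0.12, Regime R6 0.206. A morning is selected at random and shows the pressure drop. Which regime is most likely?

Regime R6

Prior × likelihood for each hypothesis:
  Regime R2: 0.61 × 0.022 = 0.01342
  Regime R4: 0.09 × 0.048 = 0.00432
  Regime R5: 0.08 × 0.12 = 0.0096
  Regime R6: 0.22 × 0.206 = 0.04532
Normalizing constant = 0.07266.
Largest term belongs to Regime R6, so Regime R6 is most probable.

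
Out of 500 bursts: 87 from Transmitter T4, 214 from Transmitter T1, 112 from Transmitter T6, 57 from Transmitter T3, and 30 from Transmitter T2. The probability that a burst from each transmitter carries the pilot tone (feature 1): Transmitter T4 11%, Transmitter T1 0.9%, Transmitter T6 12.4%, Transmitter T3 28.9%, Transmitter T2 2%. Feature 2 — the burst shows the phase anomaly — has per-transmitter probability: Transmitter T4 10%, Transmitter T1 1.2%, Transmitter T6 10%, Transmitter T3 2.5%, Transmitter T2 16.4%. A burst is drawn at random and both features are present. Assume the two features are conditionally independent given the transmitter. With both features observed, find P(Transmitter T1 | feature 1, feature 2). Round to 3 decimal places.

0.008

By Bayes' rule, posterior ∝ prior × likelihood:
  Transmitter T4: 0.174 × 0.11 × 0.1 = 0.001914
  Transmitter T1: 0.428 × 0.009 × 0.012 = 0.000046224
  Transmitter T6: 0.224 × 0.124 × 0.1 = 0.0027776
  Transmitter T3: 0.114 × 0.289 × 0.025 = 0.00082365
  Transmitter T2: 0.06 × 0.02 × 0.164 = 0.0001968
Sum = 0.005758274.
P(Transmitter T1 | evidence) = 0.000046224 / 0.005758274 ≈ 0.008.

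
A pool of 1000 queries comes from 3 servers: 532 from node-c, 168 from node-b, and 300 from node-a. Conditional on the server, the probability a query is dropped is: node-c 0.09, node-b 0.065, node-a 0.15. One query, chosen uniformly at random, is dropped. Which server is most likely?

Unnormalized posteriors (prior × likelihood):
  node-c: 0.532 × 0.09 = 0.04788
  node-b: 0.168 × 0.065 = 0.01092
  node-a: 0.3 × 0.15 = 0.045
Normalizing constant = 0.1038.
Largest term belongs to node-c, so node-c is most probable.

node-c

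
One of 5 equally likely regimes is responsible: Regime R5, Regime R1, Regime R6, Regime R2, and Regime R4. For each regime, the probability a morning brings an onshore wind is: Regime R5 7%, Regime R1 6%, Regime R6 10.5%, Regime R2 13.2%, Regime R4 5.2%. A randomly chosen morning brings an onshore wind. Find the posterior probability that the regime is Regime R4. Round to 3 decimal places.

0.124

Since the prior is uniform, the posterior is proportional to the likelihood:
  Regime R5: 0.07
  Regime R1: 0.06
  Regime R6: 0.105
  Regime R2: 0.132
  Regime R4: 0.052
Total = 0.419.
P(Regime R4 | evidence) = 0.052 / 0.419 ≈ 0.124.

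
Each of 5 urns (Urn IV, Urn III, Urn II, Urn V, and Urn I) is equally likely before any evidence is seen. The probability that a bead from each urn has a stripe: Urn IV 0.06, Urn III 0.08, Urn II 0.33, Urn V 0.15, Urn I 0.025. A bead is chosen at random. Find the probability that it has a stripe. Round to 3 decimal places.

0.129

Since the prior is uniform, the posterior is proportional to the likelihood:
  Urn IV: 0.06
  Urn III: 0.08
  Urn II: 0.33
  Urn V: 0.15
  Urn I: 0.025
P(striped) = (1/5) × (0.06 + 0.08 + 0.33 + 0.15 + 0.025) = 0.645/5 ≈ 0.129.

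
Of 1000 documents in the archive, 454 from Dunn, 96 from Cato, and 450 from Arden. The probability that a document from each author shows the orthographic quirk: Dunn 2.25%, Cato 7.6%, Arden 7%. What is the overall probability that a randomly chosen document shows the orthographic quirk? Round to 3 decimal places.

0.049

Prior × likelihood for each hypothesis:
  Dunn: 0.454 × 0.0225 = 0.010215
  Cato: 0.096 × 0.076 = 0.007296
  Arden: 0.45 × 0.07 = 0.0315
P(quirk) = 0.010215 + 0.007296 + 0.0315 = 0.049011 → 0.049.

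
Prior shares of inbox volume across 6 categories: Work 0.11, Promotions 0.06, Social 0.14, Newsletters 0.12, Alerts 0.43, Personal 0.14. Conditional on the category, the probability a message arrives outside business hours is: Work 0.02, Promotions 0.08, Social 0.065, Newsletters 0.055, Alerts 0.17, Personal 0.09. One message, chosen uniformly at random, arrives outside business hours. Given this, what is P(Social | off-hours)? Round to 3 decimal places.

0.084

Unnormalized posteriors (prior × likelihood):
  Work: 0.11 × 0.02 = 0.0022
  Promotions: 0.06 × 0.08 = 0.0048
  Social: 0.14 × 0.065 = 0.0091
  Newsletters: 0.12 × 0.055 = 0.0066
  Alerts: 0.43 × 0.17 = 0.0731
  Personal: 0.14 × 0.09 = 0.0126
Total = 0.1084.
P(Social | evidence) = 0.0091 / 0.1084 ≈ 0.084.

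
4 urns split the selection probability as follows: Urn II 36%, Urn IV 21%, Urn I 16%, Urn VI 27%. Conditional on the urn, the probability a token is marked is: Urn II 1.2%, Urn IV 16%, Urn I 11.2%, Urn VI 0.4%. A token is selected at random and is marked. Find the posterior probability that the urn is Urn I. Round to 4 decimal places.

0.3148

Prior × likelihood for each hypothesis:
  Urn II: 0.36 × 0.012 = 0.00432
  Urn IV: 0.21 × 0.16 = 0.0336
  Urn I: 0.16 × 0.112 = 0.01792
  Urn VI: 0.27 × 0.004 = 0.00108
Sum = 0.05692.
P(Urn I | evidence) = 0.01792 / 0.05692 ≈ 0.3148.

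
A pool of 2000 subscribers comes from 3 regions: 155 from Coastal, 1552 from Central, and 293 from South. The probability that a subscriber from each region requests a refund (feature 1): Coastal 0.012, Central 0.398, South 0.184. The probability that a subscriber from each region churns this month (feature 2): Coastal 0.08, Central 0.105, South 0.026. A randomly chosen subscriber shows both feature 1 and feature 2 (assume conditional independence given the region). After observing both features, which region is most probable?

Central

Prior × likelihood for each hypothesis:
  Coastal: 0.0775 × 0.012 × 0.08 = 0.0000744
  Central: 0.776 × 0.398 × 0.105 = 0.03242904
  South: 0.1465 × 0.184 × 0.026 = 0.000700856
Total = 0.033204296.
Largest term belongs to Central, so Central is most probable.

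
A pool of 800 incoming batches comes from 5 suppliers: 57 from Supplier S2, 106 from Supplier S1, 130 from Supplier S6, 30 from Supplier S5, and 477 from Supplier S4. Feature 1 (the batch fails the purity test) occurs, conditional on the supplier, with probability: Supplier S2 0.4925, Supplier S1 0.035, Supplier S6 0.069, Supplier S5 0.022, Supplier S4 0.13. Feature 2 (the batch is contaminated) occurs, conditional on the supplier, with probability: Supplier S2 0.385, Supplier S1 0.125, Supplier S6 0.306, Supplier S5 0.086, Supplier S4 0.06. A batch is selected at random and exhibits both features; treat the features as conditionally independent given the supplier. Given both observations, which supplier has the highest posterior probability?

Unnormalized posteriors (prior × likelihood):
  Supplier S2: 0.07125 × 0.4925 × 0.385 = 0.013509890625
  Supplier S1: 0.1325 × 0.035 × 0.125 = 0.0005796875
  Supplier S6: 0.1625 × 0.069 × 0.306 = 0.003431025
  Supplier S5: 0.0375 × 0.022 × 0.086 = 0.00007095
  Supplier S4: 0.59625 × 0.13 × 0.06 = 0.00465075
Normalizing constant = 0.022242303125.
Largest term belongs to Supplier S2, so Supplier S2 is most probable.

Supplier S2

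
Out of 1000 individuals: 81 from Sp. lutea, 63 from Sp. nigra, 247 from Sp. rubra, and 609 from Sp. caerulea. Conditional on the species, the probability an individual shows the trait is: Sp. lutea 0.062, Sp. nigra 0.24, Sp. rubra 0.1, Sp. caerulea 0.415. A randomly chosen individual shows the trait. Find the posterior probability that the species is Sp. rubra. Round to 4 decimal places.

0.0830

Prior × likelihood for each hypothesis:
  Sp. lutea: 0.081 × 0.062 = 0.005022
  Sp. nigra: 0.063 × 0.24 = 0.01512
  Sp. rubra: 0.247 × 0.1 = 0.0247
  Sp. caerulea: 0.609 × 0.415 = 0.252735
Normalizing constant = 0.297577.
P(Sp. rubra | evidence) = 0.0247 / 0.297577 ≈ 0.0830.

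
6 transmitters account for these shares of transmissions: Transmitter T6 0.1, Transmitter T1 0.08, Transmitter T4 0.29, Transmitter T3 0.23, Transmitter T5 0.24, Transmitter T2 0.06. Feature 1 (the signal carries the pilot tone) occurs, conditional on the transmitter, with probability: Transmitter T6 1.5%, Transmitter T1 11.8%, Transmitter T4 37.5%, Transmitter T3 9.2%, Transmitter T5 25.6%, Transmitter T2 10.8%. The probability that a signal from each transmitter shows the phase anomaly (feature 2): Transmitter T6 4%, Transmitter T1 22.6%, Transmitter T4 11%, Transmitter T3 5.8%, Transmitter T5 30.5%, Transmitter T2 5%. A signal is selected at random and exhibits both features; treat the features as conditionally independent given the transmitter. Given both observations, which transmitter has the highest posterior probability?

Compute prior × likelihood for every hypothesis:
  Transmitter T6: 0.1 × 0.015 × 0.04 = 0.00006
  Transmitter T1: 0.08 × 0.118 × 0.226 = 0.00213344
  Transmitter T4: 0.29 × 0.375 × 0.11 = 0.0119625
  Transmitter T3: 0.23 × 0.092 × 0.058 = 0.00122728
  Transmitter T5: 0.24 × 0.256 × 0.305 = 0.0187392
  Transmitter T2: 0.06 × 0.108 × 0.05 = 0.000324
Total = 0.03444642.
Largest term belongs to Transmitter T5, so Transmitter T5 is most probable.

Transmitter T5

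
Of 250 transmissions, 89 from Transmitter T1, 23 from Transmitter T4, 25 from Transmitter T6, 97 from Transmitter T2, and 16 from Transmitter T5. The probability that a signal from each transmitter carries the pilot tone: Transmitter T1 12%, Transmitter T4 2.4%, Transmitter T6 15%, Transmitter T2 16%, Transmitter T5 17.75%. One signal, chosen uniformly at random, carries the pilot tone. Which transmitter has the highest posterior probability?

Transmitter T2

Compute prior × likelihood for every hypothesis:
  Transmitter T1: 0.356 × 0.12 = 0.04272
  Transmitter T4: 0.092 × 0.024 = 0.002208
  Transmitter T6: 0.1 × 0.15 = 0.015
  Transmitter T2: 0.388 × 0.16 = 0.06208
  Transmitter T5: 0.064 × 0.1775 = 0.01136
Sum = 0.133368.
Largest term belongs to Transmitter T2, so Transmitter T2 is most probable.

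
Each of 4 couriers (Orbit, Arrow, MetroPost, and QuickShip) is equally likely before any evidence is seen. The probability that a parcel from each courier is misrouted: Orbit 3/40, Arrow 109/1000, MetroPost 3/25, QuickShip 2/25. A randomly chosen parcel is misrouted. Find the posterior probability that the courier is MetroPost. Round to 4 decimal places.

0.3125

With a uniform prior (1/4 each), posterior ∝ likelihood:
  Orbit: 0.075
  Arrow: 0.109
  MetroPost: 0.12
  QuickShip: 0.08
Total = 0.384.
P(MetroPost | evidence) = 0.12 / 0.384 ≈ 0.3125.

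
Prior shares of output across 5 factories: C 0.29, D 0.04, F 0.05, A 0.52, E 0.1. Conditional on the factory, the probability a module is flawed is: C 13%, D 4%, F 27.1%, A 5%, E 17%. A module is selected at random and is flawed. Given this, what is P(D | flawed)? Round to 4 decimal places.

Unnormalized posteriors (prior × likelihood):
  C: 0.29 × 0.13 = 0.0377
  D: 0.04 × 0.04 = 0.0016
  F: 0.05 × 0.271 = 0.01355
  A: 0.52 × 0.05 = 0.026
  E: 0.1 × 0.17 = 0.017
Normalizing constant = 0.09585.
P(D | evidence) = 0.0016 / 0.09585 ≈ 0.0167.

0.0167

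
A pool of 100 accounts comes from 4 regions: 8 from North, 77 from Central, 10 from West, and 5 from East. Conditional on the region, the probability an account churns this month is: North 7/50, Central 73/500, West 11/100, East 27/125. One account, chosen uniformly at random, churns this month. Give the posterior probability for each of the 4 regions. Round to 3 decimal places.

Unnormalized posteriors (prior × likelihood):
  North: 0.08 × 0.14 = 0.0112
  Central: 0.77 × 0.146 = 0.11242
  West: 0.1 × 0.11 = 0.011
  East: 0.05 × 0.216 = 0.0108
Sum = 0.14542.
P(North | churn) = 0.0112/0.14542 ≈ 0.077
P(Central | churn) = 0.11242/0.14542 ≈ 0.773
P(West | churn) = 0.011/0.14542 ≈ 0.076
P(East | churn) = 0.0108/0.14542 ≈ 0.074

North 0.077, Central 0.773, West 0.076, East 0.074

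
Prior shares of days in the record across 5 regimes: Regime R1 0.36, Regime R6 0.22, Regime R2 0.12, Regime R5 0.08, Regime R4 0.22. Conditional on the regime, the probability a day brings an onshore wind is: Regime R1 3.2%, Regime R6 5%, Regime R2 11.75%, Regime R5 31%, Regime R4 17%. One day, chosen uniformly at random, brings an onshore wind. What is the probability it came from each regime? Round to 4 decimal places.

Prior × likelihood for each hypothesis:
  Regime R1: 0.36 × 0.032 = 0.01152
  Regime R6: 0.22 × 0.05 = 0.011
  Regime R2: 0.12 × 0.1175 = 0.0141
  Regime R5: 0.08 × 0.31 = 0.0248
  Regime R4: 0.22 × 0.17 = 0.0374
Total = 0.09882.
P(Regime R1 | onshore) = 0.01152/0.09882 ≈ 0.1166
P(Regime R6 | onshore) = 0.011/0.09882 ≈ 0.1113
P(Regime R2 | onshore) = 0.0141/0.09882 ≈ 0.1427
P(Regime R5 | onshore) = 0.0248/0.09882 ≈ 0.2510
P(Regime R4 | onshore) = 0.0374/0.09882 ≈ 0.3785

Regime R1 0.1166, Regime R6 0.1113, Regime R2 0.1427, Regime R5 0.2510, Regime R4 0.3785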